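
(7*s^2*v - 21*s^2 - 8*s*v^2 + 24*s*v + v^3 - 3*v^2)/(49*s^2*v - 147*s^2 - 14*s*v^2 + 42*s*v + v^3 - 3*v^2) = (s - v)/(7*s - v)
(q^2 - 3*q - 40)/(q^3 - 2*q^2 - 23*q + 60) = (q - 8)/(q^2 - 7*q + 12)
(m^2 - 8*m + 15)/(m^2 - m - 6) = (m - 5)/(m + 2)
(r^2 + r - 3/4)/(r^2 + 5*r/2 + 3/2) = (r - 1/2)/(r + 1)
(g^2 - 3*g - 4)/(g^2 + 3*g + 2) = (g - 4)/(g + 2)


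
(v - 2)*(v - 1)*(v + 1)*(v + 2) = v^4 - 5*v^2 + 4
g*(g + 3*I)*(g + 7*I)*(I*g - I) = I*g^4 - 10*g^3 - I*g^3 + 10*g^2 - 21*I*g^2 + 21*I*g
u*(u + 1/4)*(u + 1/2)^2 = u^4 + 5*u^3/4 + u^2/2 + u/16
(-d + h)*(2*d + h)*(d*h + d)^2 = -2*d^4*h^2 - 4*d^4*h - 2*d^4 + d^3*h^3 + 2*d^3*h^2 + d^3*h + d^2*h^4 + 2*d^2*h^3 + d^2*h^2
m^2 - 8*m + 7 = (m - 7)*(m - 1)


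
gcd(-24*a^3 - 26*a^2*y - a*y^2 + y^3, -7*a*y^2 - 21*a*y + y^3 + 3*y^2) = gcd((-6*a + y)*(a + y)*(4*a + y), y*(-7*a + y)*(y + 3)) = 1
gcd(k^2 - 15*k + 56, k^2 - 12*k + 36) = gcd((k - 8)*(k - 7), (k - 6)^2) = 1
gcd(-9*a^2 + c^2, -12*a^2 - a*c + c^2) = 3*a + c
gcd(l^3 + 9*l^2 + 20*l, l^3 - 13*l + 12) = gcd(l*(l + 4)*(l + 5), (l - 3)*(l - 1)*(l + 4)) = l + 4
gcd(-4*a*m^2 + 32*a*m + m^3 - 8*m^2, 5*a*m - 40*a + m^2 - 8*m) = m - 8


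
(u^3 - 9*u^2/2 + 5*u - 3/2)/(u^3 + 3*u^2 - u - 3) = (2*u^2 - 7*u + 3)/(2*(u^2 + 4*u + 3))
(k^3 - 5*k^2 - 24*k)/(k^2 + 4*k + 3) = k*(k - 8)/(k + 1)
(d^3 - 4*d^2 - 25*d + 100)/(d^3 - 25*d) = (d - 4)/d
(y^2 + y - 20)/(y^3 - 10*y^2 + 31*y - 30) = (y^2 + y - 20)/(y^3 - 10*y^2 + 31*y - 30)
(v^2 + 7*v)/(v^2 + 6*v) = (v + 7)/(v + 6)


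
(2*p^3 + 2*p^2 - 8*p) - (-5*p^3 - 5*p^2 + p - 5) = 7*p^3 + 7*p^2 - 9*p + 5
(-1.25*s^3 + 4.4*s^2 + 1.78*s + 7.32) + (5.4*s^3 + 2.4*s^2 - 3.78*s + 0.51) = 4.15*s^3 + 6.8*s^2 - 2.0*s + 7.83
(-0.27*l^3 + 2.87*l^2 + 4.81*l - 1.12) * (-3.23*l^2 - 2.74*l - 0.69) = 0.8721*l^5 - 8.5303*l^4 - 23.2138*l^3 - 11.5421*l^2 - 0.250099999999999*l + 0.7728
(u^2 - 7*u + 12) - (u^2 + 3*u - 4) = 16 - 10*u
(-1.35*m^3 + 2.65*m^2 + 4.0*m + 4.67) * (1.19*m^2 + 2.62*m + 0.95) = -1.6065*m^5 - 0.383500000000001*m^4 + 10.4205*m^3 + 18.5548*m^2 + 16.0354*m + 4.4365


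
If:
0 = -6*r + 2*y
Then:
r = y/3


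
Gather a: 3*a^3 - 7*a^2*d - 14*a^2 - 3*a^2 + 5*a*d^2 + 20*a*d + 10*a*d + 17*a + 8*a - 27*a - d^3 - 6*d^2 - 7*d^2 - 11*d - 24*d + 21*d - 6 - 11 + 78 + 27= 3*a^3 + a^2*(-7*d - 17) + a*(5*d^2 + 30*d - 2) - d^3 - 13*d^2 - 14*d + 88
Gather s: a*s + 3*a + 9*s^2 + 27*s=3*a + 9*s^2 + s*(a + 27)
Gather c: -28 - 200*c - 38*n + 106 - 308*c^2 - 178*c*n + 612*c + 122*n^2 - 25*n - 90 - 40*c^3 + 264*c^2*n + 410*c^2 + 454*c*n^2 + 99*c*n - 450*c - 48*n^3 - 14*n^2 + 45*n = -40*c^3 + c^2*(264*n + 102) + c*(454*n^2 - 79*n - 38) - 48*n^3 + 108*n^2 - 18*n - 12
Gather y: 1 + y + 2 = y + 3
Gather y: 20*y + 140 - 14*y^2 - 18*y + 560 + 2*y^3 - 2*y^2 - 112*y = 2*y^3 - 16*y^2 - 110*y + 700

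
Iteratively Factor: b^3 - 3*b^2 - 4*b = (b)*(b^2 - 3*b - 4) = b*(b + 1)*(b - 4)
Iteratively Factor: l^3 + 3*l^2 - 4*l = (l + 4)*(l^2 - l) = l*(l + 4)*(l - 1)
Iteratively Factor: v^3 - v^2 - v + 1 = (v + 1)*(v^2 - 2*v + 1) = (v - 1)*(v + 1)*(v - 1)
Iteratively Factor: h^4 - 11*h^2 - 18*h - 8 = (h + 1)*(h^3 - h^2 - 10*h - 8) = (h + 1)*(h + 2)*(h^2 - 3*h - 4) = (h + 1)^2*(h + 2)*(h - 4)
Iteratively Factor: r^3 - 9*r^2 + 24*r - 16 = (r - 1)*(r^2 - 8*r + 16) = (r - 4)*(r - 1)*(r - 4)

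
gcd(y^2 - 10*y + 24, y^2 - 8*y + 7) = 1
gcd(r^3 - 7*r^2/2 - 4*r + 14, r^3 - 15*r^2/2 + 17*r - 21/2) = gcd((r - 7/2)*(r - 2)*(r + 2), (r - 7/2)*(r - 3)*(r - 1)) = r - 7/2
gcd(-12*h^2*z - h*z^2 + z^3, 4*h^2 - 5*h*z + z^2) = -4*h + z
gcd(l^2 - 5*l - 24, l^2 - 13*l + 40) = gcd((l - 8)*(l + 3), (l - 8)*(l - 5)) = l - 8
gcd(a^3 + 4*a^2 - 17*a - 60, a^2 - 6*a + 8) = a - 4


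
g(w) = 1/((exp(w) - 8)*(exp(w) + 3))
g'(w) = -exp(w)/((exp(w) - 8)*(exp(w) + 3)^2) - exp(w)/((exp(w) - 8)^2*(exp(w) + 3))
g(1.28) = -0.03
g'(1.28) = -0.01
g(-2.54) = -0.04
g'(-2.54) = 0.00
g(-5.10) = -0.04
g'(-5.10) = 0.00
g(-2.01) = -0.04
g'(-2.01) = 0.00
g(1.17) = -0.03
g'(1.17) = -0.01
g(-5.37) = -0.04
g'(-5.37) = 0.00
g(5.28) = 0.00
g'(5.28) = -0.00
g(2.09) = 1.06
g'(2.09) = -101.93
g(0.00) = -0.04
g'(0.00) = 0.00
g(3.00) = 0.00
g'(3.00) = -0.00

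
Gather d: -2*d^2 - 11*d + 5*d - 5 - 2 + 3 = -2*d^2 - 6*d - 4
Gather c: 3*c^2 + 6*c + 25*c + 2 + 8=3*c^2 + 31*c + 10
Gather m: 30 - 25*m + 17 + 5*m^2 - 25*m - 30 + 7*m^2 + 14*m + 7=12*m^2 - 36*m + 24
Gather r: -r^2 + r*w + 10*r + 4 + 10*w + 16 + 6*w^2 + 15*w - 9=-r^2 + r*(w + 10) + 6*w^2 + 25*w + 11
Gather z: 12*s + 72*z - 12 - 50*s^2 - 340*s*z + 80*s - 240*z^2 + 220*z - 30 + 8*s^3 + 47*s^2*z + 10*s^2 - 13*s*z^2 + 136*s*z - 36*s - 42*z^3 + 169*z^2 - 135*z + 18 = 8*s^3 - 40*s^2 + 56*s - 42*z^3 + z^2*(-13*s - 71) + z*(47*s^2 - 204*s + 157) - 24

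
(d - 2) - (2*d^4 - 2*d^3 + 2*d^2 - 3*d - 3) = -2*d^4 + 2*d^3 - 2*d^2 + 4*d + 1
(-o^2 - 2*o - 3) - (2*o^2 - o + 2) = -3*o^2 - o - 5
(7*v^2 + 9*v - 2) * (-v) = -7*v^3 - 9*v^2 + 2*v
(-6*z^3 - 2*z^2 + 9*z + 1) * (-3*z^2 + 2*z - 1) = 18*z^5 - 6*z^4 - 25*z^3 + 17*z^2 - 7*z - 1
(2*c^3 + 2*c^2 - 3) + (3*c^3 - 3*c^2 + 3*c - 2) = 5*c^3 - c^2 + 3*c - 5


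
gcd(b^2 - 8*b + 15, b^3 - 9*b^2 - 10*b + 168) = 1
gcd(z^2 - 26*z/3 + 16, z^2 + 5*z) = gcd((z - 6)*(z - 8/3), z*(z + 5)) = 1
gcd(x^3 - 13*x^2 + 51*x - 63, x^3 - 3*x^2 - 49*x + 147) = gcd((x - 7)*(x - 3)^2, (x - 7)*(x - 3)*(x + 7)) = x^2 - 10*x + 21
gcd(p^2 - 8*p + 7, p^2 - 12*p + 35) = p - 7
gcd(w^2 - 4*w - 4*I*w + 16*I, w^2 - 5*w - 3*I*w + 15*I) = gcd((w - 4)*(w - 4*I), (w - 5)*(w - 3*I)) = 1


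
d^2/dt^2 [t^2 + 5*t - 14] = 2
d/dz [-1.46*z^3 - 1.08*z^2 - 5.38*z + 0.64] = -4.38*z^2 - 2.16*z - 5.38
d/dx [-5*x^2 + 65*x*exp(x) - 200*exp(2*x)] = 65*x*exp(x) - 10*x - 400*exp(2*x) + 65*exp(x)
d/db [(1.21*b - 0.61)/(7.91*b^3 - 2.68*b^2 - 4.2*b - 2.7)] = (-19.1422*b^3 + 17.7181*b^2 - 3.2696*b - 5.829)/(62.5681*b^6 - 42.3976*b^5 - 59.2616*b^4 - 20.202*b^3 + 32.112*b^2 + 22.68*b + 7.29)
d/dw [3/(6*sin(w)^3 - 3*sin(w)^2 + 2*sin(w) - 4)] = 6*(-9*sin(w)^2 + 3*sin(w) - 1)*cos(w)/(6*sin(w)^3 - 3*sin(w)^2 + 2*sin(w) - 4)^2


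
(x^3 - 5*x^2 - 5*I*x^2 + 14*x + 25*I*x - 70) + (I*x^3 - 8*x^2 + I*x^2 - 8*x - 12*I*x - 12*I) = x^3 + I*x^3 - 13*x^2 - 4*I*x^2 + 6*x + 13*I*x - 70 - 12*I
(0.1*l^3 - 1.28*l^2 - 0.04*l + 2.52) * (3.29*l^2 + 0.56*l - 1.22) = 0.329*l^5 - 4.1552*l^4 - 0.9704*l^3 + 9.83*l^2 + 1.46*l - 3.0744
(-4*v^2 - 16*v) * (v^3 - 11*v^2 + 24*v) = -4*v^5 + 28*v^4 + 80*v^3 - 384*v^2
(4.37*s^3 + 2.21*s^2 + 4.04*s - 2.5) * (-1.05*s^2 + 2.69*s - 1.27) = -4.5885*s^5 + 9.4348*s^4 - 3.847*s^3 + 10.6859*s^2 - 11.8558*s + 3.175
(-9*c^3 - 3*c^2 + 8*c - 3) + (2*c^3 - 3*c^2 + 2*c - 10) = -7*c^3 - 6*c^2 + 10*c - 13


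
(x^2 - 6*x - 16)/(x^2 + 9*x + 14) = (x - 8)/(x + 7)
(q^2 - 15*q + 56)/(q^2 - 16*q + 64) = (q - 7)/(q - 8)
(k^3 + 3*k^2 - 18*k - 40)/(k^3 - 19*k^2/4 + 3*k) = 4*(k^2 + 7*k + 10)/(k*(4*k - 3))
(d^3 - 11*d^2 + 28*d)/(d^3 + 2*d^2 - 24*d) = (d - 7)/(d + 6)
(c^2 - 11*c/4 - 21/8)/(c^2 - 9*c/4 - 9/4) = (c - 7/2)/(c - 3)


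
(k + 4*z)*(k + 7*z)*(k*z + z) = k^3*z + 11*k^2*z^2 + k^2*z + 28*k*z^3 + 11*k*z^2 + 28*z^3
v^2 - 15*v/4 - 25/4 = (v - 5)*(v + 5/4)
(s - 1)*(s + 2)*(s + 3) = s^3 + 4*s^2 + s - 6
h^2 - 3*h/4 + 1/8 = (h - 1/2)*(h - 1/4)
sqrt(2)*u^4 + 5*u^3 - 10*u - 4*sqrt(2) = (u - sqrt(2))*(u + sqrt(2))*(u + 2*sqrt(2))*(sqrt(2)*u + 1)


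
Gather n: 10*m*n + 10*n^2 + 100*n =10*n^2 + n*(10*m + 100)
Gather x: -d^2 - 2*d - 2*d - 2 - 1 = -d^2 - 4*d - 3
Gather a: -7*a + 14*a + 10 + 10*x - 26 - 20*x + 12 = 7*a - 10*x - 4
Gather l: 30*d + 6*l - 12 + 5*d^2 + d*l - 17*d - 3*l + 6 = 5*d^2 + 13*d + l*(d + 3) - 6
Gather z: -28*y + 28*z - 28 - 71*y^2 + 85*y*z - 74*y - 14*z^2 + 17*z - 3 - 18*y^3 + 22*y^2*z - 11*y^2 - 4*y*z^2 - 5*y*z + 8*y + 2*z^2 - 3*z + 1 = -18*y^3 - 82*y^2 - 94*y + z^2*(-4*y - 12) + z*(22*y^2 + 80*y + 42) - 30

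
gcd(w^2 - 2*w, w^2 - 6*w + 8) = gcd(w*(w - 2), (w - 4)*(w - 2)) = w - 2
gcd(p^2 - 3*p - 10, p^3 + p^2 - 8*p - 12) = p + 2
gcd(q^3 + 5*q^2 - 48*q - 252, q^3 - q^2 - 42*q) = q^2 - q - 42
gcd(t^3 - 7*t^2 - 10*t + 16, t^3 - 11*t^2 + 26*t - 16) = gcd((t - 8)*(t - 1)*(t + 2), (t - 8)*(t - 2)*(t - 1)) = t^2 - 9*t + 8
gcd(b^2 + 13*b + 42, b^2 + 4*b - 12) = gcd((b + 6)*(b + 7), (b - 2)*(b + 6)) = b + 6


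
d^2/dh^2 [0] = 0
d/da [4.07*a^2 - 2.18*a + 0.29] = 8.14*a - 2.18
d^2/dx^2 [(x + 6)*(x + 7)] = 2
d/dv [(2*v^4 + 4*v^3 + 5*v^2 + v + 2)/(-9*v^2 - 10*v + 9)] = (-36*v^5 - 96*v^4 - 8*v^3 + 67*v^2 + 126*v + 29)/(81*v^4 + 180*v^3 - 62*v^2 - 180*v + 81)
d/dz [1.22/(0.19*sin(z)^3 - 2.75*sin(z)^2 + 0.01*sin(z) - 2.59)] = (-0.6954*sin(z)^2 + 6.71*sin(z) - 0.0122)*cos(z)/(0.19*sin(z)^3 - 2.75*sin(z)^2 + 0.01*sin(z) - 2.59)^2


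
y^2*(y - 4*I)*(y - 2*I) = y^4 - 6*I*y^3 - 8*y^2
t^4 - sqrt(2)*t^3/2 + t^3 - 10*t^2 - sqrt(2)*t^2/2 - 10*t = t*(t + 1)*(t - 5*sqrt(2)/2)*(t + 2*sqrt(2))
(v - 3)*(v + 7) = v^2 + 4*v - 21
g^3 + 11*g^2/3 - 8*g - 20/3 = (g - 2)*(g + 2/3)*(g + 5)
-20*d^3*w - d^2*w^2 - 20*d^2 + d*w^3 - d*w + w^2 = (-5*d + w)*(4*d + w)*(d*w + 1)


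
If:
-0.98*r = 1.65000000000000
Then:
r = -1.68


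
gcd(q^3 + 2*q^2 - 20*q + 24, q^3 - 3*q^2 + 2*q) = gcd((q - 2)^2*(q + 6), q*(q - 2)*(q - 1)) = q - 2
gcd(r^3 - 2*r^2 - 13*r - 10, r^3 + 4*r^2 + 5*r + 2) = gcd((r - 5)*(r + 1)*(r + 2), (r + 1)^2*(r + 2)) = r^2 + 3*r + 2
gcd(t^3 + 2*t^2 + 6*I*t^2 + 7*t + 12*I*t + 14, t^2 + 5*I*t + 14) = t + 7*I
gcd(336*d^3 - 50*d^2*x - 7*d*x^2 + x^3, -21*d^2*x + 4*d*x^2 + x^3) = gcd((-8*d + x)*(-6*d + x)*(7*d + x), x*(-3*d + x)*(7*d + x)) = 7*d + x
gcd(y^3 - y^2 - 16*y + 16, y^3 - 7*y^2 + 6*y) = y - 1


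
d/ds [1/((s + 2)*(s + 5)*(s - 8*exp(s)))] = ((s + 2)*(s + 5)*(8*exp(s) - 1) - (s + 2)*(s - 8*exp(s)) - (s + 5)*(s - 8*exp(s)))/((s + 2)^2*(s + 5)^2*(s - 8*exp(s))^2)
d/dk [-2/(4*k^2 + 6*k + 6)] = (4*k + 3)/(2*k^2 + 3*k + 3)^2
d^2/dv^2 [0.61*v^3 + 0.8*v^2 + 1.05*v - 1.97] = 3.66*v + 1.6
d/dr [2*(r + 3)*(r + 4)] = 4*r + 14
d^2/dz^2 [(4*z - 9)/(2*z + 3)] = -120/(2*z + 3)^3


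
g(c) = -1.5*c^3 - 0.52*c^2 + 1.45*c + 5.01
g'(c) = -4.5*c^2 - 1.04*c + 1.45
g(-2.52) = 22.06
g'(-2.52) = -24.51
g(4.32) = -119.36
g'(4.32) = -87.02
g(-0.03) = 4.97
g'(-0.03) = 1.48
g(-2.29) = 16.98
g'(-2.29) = -19.77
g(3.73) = -74.66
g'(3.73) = -65.04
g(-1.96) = 11.46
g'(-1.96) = -13.80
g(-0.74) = 4.26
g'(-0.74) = -0.24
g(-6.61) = 405.91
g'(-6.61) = -188.29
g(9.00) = -1117.56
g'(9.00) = -372.41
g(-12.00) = 2504.73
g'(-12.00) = -634.07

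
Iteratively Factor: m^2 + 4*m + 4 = (m + 2)*(m + 2)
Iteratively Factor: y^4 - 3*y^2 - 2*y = (y - 2)*(y^3 + 2*y^2 + y) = y*(y - 2)*(y^2 + 2*y + 1) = y*(y - 2)*(y + 1)*(y + 1)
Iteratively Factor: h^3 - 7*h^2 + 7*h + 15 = (h + 1)*(h^2 - 8*h + 15) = (h - 5)*(h + 1)*(h - 3)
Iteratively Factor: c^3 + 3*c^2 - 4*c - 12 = (c + 3)*(c^2 - 4) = (c - 2)*(c + 3)*(c + 2)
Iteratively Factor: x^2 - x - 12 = (x + 3)*(x - 4)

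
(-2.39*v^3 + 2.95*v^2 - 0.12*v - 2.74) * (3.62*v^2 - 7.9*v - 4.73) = -8.6518*v^5 + 29.56*v^4 - 12.4347*v^3 - 22.9243*v^2 + 22.2136*v + 12.9602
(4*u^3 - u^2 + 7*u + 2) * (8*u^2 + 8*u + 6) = 32*u^5 + 24*u^4 + 72*u^3 + 66*u^2 + 58*u + 12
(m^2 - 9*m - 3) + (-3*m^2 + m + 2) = -2*m^2 - 8*m - 1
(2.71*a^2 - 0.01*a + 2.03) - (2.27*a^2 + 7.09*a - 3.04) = 0.44*a^2 - 7.1*a + 5.07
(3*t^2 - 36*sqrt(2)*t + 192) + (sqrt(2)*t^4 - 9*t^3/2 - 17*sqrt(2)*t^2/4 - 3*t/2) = sqrt(2)*t^4 - 9*t^3/2 - 17*sqrt(2)*t^2/4 + 3*t^2 - 36*sqrt(2)*t - 3*t/2 + 192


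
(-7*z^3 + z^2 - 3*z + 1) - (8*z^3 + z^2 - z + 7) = -15*z^3 - 2*z - 6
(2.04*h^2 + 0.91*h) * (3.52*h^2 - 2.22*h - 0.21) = 7.1808*h^4 - 1.3256*h^3 - 2.4486*h^2 - 0.1911*h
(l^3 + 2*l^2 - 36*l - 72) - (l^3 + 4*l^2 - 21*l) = -2*l^2 - 15*l - 72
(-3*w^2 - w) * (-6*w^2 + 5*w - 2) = 18*w^4 - 9*w^3 + w^2 + 2*w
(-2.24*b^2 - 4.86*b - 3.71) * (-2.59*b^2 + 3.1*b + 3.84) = 5.8016*b^4 + 5.6434*b^3 - 14.0587*b^2 - 30.1634*b - 14.2464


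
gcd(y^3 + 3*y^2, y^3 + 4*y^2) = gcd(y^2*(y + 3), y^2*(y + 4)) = y^2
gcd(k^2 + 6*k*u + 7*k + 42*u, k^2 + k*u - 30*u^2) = k + 6*u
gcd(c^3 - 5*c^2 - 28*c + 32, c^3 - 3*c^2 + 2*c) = c - 1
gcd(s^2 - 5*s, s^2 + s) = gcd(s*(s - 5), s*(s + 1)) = s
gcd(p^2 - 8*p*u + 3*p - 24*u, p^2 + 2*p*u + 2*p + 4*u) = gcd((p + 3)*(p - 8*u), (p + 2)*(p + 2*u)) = 1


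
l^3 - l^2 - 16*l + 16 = (l - 4)*(l - 1)*(l + 4)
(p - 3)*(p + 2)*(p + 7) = p^3 + 6*p^2 - 13*p - 42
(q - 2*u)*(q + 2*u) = q^2 - 4*u^2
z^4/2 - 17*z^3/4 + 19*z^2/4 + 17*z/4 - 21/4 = (z/2 + 1/2)*(z - 7)*(z - 3/2)*(z - 1)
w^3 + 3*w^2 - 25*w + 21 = (w - 3)*(w - 1)*(w + 7)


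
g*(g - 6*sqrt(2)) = g^2 - 6*sqrt(2)*g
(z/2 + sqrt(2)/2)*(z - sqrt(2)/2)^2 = z^3/2 - 3*z/4 + sqrt(2)/4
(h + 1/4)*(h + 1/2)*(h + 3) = h^3 + 15*h^2/4 + 19*h/8 + 3/8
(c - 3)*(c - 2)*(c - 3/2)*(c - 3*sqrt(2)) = c^4 - 13*c^3/2 - 3*sqrt(2)*c^3 + 27*c^2/2 + 39*sqrt(2)*c^2/2 - 81*sqrt(2)*c/2 - 9*c + 27*sqrt(2)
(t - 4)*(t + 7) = t^2 + 3*t - 28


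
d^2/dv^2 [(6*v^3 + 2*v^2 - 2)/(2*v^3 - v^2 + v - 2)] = 4*(10*v^6 - 18*v^5 + 42*v^4 + 42*v^3 - 33*v^2 + 27*v + 5)/(8*v^9 - 12*v^8 + 18*v^7 - 37*v^6 + 33*v^5 - 33*v^4 + 37*v^3 - 18*v^2 + 12*v - 8)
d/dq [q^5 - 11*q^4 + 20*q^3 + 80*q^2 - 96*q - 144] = 5*q^4 - 44*q^3 + 60*q^2 + 160*q - 96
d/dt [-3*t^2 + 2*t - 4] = 2 - 6*t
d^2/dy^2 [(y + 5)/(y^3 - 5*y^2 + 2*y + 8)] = 2*((y + 5)*(3*y^2 - 10*y + 2)^2 + (-3*y^2 + 10*y - (y + 5)*(3*y - 5) - 2)*(y^3 - 5*y^2 + 2*y + 8))/(y^3 - 5*y^2 + 2*y + 8)^3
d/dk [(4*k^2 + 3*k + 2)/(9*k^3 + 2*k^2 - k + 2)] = 2*(-18*k^4 - 27*k^3 - 32*k^2 + 4*k + 4)/(81*k^6 + 36*k^5 - 14*k^4 + 32*k^3 + 9*k^2 - 4*k + 4)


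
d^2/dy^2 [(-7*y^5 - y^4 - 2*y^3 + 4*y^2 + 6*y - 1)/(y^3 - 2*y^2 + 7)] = 2*(-7*y^9 + 42*y^8 - 84*y^7 - 102*y^6 + 921*y^5 + 84*y^4 - 3614*y^3 - 390*y^2 - 21*y + 182)/(y^9 - 6*y^8 + 12*y^7 + 13*y^6 - 84*y^5 + 84*y^4 + 147*y^3 - 294*y^2 + 343)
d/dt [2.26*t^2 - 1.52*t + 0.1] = 4.52*t - 1.52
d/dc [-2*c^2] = -4*c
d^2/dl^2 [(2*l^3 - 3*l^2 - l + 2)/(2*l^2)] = (6 - l)/l^4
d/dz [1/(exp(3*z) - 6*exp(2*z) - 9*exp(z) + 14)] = 3*(-exp(2*z) + 4*exp(z) + 3)*exp(z)/(exp(3*z) - 6*exp(2*z) - 9*exp(z) + 14)^2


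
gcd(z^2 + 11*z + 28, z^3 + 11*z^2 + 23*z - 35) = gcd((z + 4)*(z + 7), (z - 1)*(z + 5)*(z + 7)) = z + 7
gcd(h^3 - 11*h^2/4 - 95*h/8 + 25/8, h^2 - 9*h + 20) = h - 5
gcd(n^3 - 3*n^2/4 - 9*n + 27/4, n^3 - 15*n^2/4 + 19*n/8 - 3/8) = n - 3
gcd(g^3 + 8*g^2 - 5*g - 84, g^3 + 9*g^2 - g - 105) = g^2 + 4*g - 21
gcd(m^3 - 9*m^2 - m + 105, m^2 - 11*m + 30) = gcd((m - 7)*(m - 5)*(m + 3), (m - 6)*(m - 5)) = m - 5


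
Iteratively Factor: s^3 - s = (s + 1)*(s^2 - s) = s*(s + 1)*(s - 1)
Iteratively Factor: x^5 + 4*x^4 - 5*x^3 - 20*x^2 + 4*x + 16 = (x - 1)*(x^4 + 5*x^3 - 20*x - 16) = (x - 1)*(x + 1)*(x^3 + 4*x^2 - 4*x - 16) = (x - 1)*(x + 1)*(x + 2)*(x^2 + 2*x - 8) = (x - 2)*(x - 1)*(x + 1)*(x + 2)*(x + 4)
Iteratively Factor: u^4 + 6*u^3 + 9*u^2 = (u + 3)*(u^3 + 3*u^2) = u*(u + 3)*(u^2 + 3*u) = u^2*(u + 3)*(u + 3)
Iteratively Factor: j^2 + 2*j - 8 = (j - 2)*(j + 4)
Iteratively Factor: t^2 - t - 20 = (t - 5)*(t + 4)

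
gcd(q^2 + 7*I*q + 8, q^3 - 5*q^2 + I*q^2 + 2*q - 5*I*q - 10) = q - I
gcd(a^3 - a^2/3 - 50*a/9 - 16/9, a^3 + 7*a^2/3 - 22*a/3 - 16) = a^2 - 2*a/3 - 16/3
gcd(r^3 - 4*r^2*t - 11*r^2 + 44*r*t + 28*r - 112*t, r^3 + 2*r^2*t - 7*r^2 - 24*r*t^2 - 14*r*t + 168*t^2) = r^2 - 4*r*t - 7*r + 28*t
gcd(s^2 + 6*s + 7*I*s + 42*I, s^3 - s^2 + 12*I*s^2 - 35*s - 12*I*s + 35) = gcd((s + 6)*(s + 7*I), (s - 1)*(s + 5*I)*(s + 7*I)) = s + 7*I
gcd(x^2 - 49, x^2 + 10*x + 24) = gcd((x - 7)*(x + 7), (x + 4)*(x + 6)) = 1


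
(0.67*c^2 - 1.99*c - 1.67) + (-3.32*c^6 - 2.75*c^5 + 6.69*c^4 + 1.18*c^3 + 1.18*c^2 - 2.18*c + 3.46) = -3.32*c^6 - 2.75*c^5 + 6.69*c^4 + 1.18*c^3 + 1.85*c^2 - 4.17*c + 1.79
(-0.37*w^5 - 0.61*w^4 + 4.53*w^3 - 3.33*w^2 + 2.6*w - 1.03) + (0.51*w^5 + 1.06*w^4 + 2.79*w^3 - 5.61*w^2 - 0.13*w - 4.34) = 0.14*w^5 + 0.45*w^4 + 7.32*w^3 - 8.94*w^2 + 2.47*w - 5.37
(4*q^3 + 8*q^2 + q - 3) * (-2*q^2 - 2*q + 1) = -8*q^5 - 24*q^4 - 14*q^3 + 12*q^2 + 7*q - 3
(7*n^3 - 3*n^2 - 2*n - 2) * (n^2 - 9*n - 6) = 7*n^5 - 66*n^4 - 17*n^3 + 34*n^2 + 30*n + 12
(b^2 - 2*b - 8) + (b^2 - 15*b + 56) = 2*b^2 - 17*b + 48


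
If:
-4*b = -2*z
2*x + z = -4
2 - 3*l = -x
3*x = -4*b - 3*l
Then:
No Solution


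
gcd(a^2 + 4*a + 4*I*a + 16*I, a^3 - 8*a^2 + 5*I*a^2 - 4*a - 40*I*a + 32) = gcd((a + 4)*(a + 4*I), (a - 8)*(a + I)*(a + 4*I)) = a + 4*I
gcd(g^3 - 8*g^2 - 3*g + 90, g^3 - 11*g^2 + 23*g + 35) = g - 5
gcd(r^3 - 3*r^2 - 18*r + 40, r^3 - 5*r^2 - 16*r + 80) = r^2 - r - 20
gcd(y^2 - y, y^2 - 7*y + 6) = y - 1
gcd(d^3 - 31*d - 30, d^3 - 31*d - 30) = d^3 - 31*d - 30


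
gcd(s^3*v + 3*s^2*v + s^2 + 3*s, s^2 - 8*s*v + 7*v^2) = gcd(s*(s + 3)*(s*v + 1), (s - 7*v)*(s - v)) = 1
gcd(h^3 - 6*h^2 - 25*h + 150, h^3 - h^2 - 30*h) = h^2 - h - 30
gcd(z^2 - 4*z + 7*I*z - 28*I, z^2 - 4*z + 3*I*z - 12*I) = z - 4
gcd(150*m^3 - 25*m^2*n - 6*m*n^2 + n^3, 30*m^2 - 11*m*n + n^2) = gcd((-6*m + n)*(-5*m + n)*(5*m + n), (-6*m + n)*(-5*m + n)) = 30*m^2 - 11*m*n + n^2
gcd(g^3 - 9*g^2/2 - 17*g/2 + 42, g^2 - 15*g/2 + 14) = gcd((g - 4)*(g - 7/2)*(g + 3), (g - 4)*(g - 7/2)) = g^2 - 15*g/2 + 14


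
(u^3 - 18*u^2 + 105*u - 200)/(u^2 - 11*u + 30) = (u^2 - 13*u + 40)/(u - 6)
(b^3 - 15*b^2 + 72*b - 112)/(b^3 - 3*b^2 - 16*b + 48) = (b^2 - 11*b + 28)/(b^2 + b - 12)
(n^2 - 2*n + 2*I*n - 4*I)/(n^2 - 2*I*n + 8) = (n - 2)/(n - 4*I)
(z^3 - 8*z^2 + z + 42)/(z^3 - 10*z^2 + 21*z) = (z + 2)/z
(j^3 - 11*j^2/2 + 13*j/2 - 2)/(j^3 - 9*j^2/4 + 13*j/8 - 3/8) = 4*(j - 4)/(4*j - 3)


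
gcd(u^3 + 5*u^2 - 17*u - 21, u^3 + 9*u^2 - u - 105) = u^2 + 4*u - 21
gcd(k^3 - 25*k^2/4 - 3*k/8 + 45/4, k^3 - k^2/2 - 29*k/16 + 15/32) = k^2 - k/4 - 15/8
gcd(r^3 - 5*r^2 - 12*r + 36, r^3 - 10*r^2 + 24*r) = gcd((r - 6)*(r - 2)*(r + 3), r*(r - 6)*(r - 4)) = r - 6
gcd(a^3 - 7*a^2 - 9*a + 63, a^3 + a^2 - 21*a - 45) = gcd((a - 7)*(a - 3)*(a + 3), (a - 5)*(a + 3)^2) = a + 3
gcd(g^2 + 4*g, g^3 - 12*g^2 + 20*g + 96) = 1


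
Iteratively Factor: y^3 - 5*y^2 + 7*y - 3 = (y - 1)*(y^2 - 4*y + 3) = (y - 1)^2*(y - 3)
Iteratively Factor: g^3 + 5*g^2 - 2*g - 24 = (g - 2)*(g^2 + 7*g + 12) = (g - 2)*(g + 4)*(g + 3)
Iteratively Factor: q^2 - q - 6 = (q + 2)*(q - 3)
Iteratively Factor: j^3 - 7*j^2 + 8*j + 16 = (j + 1)*(j^2 - 8*j + 16) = (j - 4)*(j + 1)*(j - 4)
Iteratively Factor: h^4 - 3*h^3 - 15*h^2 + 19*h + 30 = (h + 3)*(h^3 - 6*h^2 + 3*h + 10) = (h - 2)*(h + 3)*(h^2 - 4*h - 5) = (h - 2)*(h + 1)*(h + 3)*(h - 5)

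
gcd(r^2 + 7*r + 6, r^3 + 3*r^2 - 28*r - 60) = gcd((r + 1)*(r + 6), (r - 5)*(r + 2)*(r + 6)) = r + 6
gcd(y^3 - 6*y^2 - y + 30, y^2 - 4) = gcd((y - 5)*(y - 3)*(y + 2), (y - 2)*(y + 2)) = y + 2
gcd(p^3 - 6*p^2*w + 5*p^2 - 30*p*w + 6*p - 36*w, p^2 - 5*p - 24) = p + 3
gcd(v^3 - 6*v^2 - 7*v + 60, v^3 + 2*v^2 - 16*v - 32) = v - 4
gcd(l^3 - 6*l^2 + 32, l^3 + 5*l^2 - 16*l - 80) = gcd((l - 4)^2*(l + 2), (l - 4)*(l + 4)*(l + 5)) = l - 4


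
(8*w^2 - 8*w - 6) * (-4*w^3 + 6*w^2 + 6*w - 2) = -32*w^5 + 80*w^4 + 24*w^3 - 100*w^2 - 20*w + 12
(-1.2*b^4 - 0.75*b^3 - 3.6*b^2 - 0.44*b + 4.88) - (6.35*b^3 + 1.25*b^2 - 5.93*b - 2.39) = -1.2*b^4 - 7.1*b^3 - 4.85*b^2 + 5.49*b + 7.27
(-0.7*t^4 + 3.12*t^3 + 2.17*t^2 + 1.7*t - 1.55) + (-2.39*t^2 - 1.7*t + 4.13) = -0.7*t^4 + 3.12*t^3 - 0.22*t^2 + 2.58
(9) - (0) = 9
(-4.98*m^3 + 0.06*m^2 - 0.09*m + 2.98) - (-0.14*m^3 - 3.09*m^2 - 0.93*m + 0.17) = -4.84*m^3 + 3.15*m^2 + 0.84*m + 2.81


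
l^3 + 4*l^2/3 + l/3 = l*(l + 1/3)*(l + 1)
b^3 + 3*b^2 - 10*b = b*(b - 2)*(b + 5)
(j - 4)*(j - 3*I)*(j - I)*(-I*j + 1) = -I*j^4 - 3*j^3 + 4*I*j^3 + 12*j^2 - I*j^2 - 3*j + 4*I*j + 12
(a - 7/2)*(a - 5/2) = a^2 - 6*a + 35/4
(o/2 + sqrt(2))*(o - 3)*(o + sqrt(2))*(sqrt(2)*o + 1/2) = sqrt(2)*o^4/2 - 3*sqrt(2)*o^3/2 + 13*o^3/4 - 39*o^2/4 + 11*sqrt(2)*o^2/4 - 33*sqrt(2)*o/4 + o - 3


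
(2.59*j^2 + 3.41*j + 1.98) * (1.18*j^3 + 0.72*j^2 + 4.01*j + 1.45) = 3.0562*j^5 + 5.8886*j^4 + 15.1775*j^3 + 18.8552*j^2 + 12.8843*j + 2.871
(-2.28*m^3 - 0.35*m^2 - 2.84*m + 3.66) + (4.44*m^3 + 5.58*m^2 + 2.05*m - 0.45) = 2.16*m^3 + 5.23*m^2 - 0.79*m + 3.21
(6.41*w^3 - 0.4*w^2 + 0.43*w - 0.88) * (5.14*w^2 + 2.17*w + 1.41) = 32.9474*w^5 + 11.8537*w^4 + 10.3803*w^3 - 4.1541*w^2 - 1.3033*w - 1.2408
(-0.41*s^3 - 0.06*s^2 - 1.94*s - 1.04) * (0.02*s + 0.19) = -0.0082*s^4 - 0.0791*s^3 - 0.0502*s^2 - 0.3894*s - 0.1976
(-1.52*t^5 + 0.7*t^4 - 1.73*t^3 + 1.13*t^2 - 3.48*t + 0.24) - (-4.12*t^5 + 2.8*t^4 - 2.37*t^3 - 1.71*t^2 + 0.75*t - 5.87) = 2.6*t^5 - 2.1*t^4 + 0.64*t^3 + 2.84*t^2 - 4.23*t + 6.11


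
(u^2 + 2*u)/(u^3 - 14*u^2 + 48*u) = (u + 2)/(u^2 - 14*u + 48)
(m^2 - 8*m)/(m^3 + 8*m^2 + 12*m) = (m - 8)/(m^2 + 8*m + 12)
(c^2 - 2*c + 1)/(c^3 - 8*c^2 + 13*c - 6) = 1/(c - 6)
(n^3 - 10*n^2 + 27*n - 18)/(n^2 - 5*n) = (n^3 - 10*n^2 + 27*n - 18)/(n*(n - 5))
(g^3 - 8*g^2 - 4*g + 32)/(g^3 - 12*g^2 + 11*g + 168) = (g^2 - 4)/(g^2 - 4*g - 21)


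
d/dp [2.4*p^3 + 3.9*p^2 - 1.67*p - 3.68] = 7.2*p^2 + 7.8*p - 1.67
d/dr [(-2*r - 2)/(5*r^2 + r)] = 2*(5*r^2 + 10*r + 1)/(r^2*(25*r^2 + 10*r + 1))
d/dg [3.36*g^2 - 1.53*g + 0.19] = 6.72*g - 1.53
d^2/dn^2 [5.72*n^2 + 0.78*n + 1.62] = 11.4400000000000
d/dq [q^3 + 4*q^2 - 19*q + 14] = 3*q^2 + 8*q - 19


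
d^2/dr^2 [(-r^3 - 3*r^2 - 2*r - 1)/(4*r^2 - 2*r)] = (-15*r^3 - 12*r^2 + 6*r - 1)/(r^3*(8*r^3 - 12*r^2 + 6*r - 1))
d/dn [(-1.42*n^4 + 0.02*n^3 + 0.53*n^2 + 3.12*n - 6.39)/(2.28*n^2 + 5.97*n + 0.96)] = (-6.4752*n^5 - 25.3866*n^4 - 5.214*n^3 - 3.8919*n^2 + 30.156*n + 41.1435)/(5.1984*n^4 + 27.2232*n^3 + 40.0185*n^2 + 11.4624*n + 0.9216)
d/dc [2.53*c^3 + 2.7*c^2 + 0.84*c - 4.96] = 7.59*c^2 + 5.4*c + 0.84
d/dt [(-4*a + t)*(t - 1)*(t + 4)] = -8*a*t - 12*a + 3*t^2 + 6*t - 4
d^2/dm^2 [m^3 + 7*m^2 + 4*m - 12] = 6*m + 14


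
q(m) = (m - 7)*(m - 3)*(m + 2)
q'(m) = (m - 7)*(m - 3) + (m - 7)*(m + 2) + (m - 3)*(m + 2) = 3*m^2 - 16*m + 1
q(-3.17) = -73.42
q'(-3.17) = 81.87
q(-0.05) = 41.93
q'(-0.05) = 1.81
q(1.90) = 21.88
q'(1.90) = -18.57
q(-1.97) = 1.34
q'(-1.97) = 44.16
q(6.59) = -12.64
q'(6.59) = 25.84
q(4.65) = -25.79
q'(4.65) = -8.53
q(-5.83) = -433.90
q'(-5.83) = 196.25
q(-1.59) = 16.17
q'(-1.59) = 34.02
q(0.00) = 42.00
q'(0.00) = 1.00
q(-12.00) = -2850.00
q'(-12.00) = 625.00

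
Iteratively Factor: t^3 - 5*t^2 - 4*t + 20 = (t - 2)*(t^2 - 3*t - 10) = (t - 2)*(t + 2)*(t - 5)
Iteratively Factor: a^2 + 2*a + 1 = (a + 1)*(a + 1)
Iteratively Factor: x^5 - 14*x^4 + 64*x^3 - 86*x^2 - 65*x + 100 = (x - 5)*(x^4 - 9*x^3 + 19*x^2 + 9*x - 20) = (x - 5)*(x - 4)*(x^3 - 5*x^2 - x + 5) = (x - 5)^2*(x - 4)*(x^2 - 1) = (x - 5)^2*(x - 4)*(x + 1)*(x - 1)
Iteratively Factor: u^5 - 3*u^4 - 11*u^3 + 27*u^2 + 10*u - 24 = (u - 4)*(u^4 + u^3 - 7*u^2 - u + 6) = (u - 4)*(u + 1)*(u^3 - 7*u + 6) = (u - 4)*(u - 1)*(u + 1)*(u^2 + u - 6) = (u - 4)*(u - 1)*(u + 1)*(u + 3)*(u - 2)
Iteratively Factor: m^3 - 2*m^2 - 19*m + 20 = (m - 1)*(m^2 - m - 20) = (m - 5)*(m - 1)*(m + 4)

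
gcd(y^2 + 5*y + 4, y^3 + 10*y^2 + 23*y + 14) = y + 1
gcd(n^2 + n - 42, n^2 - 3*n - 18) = n - 6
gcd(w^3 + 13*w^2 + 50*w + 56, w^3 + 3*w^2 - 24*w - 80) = w + 4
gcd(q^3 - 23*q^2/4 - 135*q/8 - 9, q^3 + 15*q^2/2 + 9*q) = q + 3/2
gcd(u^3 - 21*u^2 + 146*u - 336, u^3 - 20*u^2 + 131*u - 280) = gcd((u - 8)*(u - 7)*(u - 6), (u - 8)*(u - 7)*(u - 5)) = u^2 - 15*u + 56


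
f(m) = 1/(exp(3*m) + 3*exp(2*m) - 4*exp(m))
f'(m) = (-3*exp(3*m) - 6*exp(2*m) + 4*exp(m))/(exp(3*m) + 3*exp(2*m) - 4*exp(m))^2 = (-3*exp(2*m) - 6*exp(m) + 4)*exp(-m)/(exp(2*m) + 3*exp(m) - 4)^2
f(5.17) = 0.00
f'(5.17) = -0.00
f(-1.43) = -1.30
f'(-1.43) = 0.96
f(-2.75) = -4.11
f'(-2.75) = 3.90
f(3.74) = 0.00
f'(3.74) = -0.00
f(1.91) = 0.00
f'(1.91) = -0.01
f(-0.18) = -1.50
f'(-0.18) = -5.86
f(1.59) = 0.01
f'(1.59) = -0.02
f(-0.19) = -1.45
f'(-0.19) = -5.22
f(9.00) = 0.00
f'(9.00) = 0.00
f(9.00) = 0.00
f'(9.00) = 0.00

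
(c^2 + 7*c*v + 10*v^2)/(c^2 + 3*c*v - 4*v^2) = (c^2 + 7*c*v + 10*v^2)/(c^2 + 3*c*v - 4*v^2)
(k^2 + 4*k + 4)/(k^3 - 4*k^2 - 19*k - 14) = (k + 2)/(k^2 - 6*k - 7)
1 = 1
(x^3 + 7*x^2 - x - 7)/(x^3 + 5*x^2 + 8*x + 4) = (x^2 + 6*x - 7)/(x^2 + 4*x + 4)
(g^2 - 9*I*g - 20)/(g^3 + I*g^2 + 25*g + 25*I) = (g - 4*I)/(g^2 + 6*I*g - 5)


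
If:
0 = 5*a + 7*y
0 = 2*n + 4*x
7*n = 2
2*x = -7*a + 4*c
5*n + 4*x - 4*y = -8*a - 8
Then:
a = -31/38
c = -1595/1064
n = 2/7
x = -1/7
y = 155/266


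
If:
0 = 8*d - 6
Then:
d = 3/4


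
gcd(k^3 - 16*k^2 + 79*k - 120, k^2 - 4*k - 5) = k - 5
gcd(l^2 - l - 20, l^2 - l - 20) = l^2 - l - 20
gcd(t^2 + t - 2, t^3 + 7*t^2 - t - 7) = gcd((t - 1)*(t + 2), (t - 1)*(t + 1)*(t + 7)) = t - 1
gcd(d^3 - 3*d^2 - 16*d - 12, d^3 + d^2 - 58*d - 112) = d + 2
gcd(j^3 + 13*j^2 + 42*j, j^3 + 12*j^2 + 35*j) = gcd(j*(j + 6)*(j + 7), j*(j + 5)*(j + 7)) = j^2 + 7*j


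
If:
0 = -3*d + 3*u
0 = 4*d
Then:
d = 0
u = 0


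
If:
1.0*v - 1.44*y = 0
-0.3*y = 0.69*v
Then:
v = 0.00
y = 0.00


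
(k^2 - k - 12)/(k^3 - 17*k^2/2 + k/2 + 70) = 2*(k + 3)/(2*k^2 - 9*k - 35)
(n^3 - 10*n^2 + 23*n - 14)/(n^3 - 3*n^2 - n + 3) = (n^2 - 9*n + 14)/(n^2 - 2*n - 3)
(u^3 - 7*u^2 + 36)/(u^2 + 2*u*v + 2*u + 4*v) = (u^2 - 9*u + 18)/(u + 2*v)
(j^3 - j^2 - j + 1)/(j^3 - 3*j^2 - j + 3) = (j - 1)/(j - 3)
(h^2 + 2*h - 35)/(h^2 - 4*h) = (h^2 + 2*h - 35)/(h*(h - 4))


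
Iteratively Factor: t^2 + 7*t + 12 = (t + 3)*(t + 4)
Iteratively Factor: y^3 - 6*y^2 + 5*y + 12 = (y + 1)*(y^2 - 7*y + 12) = (y - 4)*(y + 1)*(y - 3)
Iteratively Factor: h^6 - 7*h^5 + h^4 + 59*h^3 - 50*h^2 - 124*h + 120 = (h - 5)*(h^5 - 2*h^4 - 9*h^3 + 14*h^2 + 20*h - 24) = (h - 5)*(h - 3)*(h^4 + h^3 - 6*h^2 - 4*h + 8) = (h - 5)*(h - 3)*(h - 2)*(h^3 + 3*h^2 - 4) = (h - 5)*(h - 3)*(h - 2)*(h + 2)*(h^2 + h - 2) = (h - 5)*(h - 3)*(h - 2)*(h + 2)^2*(h - 1)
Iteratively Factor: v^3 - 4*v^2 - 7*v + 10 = (v + 2)*(v^2 - 6*v + 5) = (v - 1)*(v + 2)*(v - 5)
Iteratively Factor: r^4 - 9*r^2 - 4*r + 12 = (r - 3)*(r^3 + 3*r^2 - 4) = (r - 3)*(r + 2)*(r^2 + r - 2) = (r - 3)*(r + 2)^2*(r - 1)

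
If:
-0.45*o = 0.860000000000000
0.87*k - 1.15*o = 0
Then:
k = -2.53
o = -1.91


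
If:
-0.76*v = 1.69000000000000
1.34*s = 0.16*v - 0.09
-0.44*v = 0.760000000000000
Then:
No Solution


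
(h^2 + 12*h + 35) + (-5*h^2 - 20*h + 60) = -4*h^2 - 8*h + 95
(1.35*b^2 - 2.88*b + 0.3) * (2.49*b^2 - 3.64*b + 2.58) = 3.3615*b^4 - 12.0852*b^3 + 14.7132*b^2 - 8.5224*b + 0.774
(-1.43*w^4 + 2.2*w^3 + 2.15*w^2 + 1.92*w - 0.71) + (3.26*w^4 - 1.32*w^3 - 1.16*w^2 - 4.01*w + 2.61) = 1.83*w^4 + 0.88*w^3 + 0.99*w^2 - 2.09*w + 1.9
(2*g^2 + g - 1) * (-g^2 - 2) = -2*g^4 - g^3 - 3*g^2 - 2*g + 2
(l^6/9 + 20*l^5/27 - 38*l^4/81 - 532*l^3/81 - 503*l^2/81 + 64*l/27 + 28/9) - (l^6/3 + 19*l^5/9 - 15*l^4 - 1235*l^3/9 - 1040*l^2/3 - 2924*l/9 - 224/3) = -2*l^6/9 - 37*l^5/27 + 1177*l^4/81 + 10583*l^3/81 + 27577*l^2/81 + 8836*l/27 + 700/9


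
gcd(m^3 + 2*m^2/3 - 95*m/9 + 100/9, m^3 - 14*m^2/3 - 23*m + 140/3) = m^2 + 7*m/3 - 20/3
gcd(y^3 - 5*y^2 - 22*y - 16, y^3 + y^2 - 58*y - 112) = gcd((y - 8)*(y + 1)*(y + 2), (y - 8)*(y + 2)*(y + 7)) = y^2 - 6*y - 16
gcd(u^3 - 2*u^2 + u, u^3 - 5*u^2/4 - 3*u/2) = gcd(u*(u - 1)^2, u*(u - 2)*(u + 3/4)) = u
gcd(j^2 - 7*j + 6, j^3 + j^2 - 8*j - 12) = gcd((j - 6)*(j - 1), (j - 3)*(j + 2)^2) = 1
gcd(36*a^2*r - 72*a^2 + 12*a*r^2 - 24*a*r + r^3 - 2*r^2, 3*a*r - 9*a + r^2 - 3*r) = 1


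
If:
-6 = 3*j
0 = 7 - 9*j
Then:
No Solution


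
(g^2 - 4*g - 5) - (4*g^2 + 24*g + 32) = -3*g^2 - 28*g - 37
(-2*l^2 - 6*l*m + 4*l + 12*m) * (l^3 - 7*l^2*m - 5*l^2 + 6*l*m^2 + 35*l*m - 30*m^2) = -2*l^5 + 8*l^4*m + 14*l^4 + 30*l^3*m^2 - 56*l^3*m - 20*l^3 - 36*l^2*m^3 - 210*l^2*m^2 + 80*l^2*m + 252*l*m^3 + 300*l*m^2 - 360*m^3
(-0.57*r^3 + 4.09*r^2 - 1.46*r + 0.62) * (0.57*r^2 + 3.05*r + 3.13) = -0.3249*r^5 + 0.5928*r^4 + 9.8582*r^3 + 8.7021*r^2 - 2.6788*r + 1.9406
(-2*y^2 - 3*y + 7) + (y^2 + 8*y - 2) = -y^2 + 5*y + 5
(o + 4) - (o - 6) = 10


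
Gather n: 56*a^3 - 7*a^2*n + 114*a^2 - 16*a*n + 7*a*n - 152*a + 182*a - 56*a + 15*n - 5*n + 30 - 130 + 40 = 56*a^3 + 114*a^2 - 26*a + n*(-7*a^2 - 9*a + 10) - 60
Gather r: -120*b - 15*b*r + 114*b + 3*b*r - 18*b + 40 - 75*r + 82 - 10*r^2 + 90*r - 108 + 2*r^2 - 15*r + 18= -12*b*r - 24*b - 8*r^2 + 32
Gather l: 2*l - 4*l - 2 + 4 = 2 - 2*l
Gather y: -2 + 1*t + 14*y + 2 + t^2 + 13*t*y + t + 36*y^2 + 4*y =t^2 + 2*t + 36*y^2 + y*(13*t + 18)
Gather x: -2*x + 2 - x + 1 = 3 - 3*x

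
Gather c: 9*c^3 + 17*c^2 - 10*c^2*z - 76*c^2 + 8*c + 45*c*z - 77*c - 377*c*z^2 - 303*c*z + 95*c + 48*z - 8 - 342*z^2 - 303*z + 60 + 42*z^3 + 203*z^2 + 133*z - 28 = 9*c^3 + c^2*(-10*z - 59) + c*(-377*z^2 - 258*z + 26) + 42*z^3 - 139*z^2 - 122*z + 24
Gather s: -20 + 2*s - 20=2*s - 40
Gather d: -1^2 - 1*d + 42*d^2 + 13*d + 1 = 42*d^2 + 12*d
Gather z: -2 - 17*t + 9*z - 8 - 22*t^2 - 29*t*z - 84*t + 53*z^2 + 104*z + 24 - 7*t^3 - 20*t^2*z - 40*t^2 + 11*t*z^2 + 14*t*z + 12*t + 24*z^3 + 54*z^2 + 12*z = -7*t^3 - 62*t^2 - 89*t + 24*z^3 + z^2*(11*t + 107) + z*(-20*t^2 - 15*t + 125) + 14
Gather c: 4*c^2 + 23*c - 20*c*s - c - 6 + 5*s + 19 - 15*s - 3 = 4*c^2 + c*(22 - 20*s) - 10*s + 10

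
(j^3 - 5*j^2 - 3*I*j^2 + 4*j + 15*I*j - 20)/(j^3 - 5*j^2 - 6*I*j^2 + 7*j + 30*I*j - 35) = (j - 4*I)/(j - 7*I)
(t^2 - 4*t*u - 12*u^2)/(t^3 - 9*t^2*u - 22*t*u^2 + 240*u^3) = (t + 2*u)/(t^2 - 3*t*u - 40*u^2)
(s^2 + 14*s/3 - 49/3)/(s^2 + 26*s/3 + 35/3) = (3*s - 7)/(3*s + 5)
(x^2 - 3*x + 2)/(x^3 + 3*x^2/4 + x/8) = 8*(x^2 - 3*x + 2)/(x*(8*x^2 + 6*x + 1))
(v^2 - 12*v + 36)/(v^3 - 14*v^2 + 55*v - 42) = (v - 6)/(v^2 - 8*v + 7)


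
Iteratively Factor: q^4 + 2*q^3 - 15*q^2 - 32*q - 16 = (q + 4)*(q^3 - 2*q^2 - 7*q - 4) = (q + 1)*(q + 4)*(q^2 - 3*q - 4) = (q - 4)*(q + 1)*(q + 4)*(q + 1)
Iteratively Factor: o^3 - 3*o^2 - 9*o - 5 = (o - 5)*(o^2 + 2*o + 1) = (o - 5)*(o + 1)*(o + 1)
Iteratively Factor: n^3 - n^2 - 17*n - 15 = (n - 5)*(n^2 + 4*n + 3) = (n - 5)*(n + 1)*(n + 3)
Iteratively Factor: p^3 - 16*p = (p + 4)*(p^2 - 4*p) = p*(p + 4)*(p - 4)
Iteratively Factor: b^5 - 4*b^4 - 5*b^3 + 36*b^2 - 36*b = (b)*(b^4 - 4*b^3 - 5*b^2 + 36*b - 36) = b*(b - 2)*(b^3 - 2*b^2 - 9*b + 18) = b*(b - 3)*(b - 2)*(b^2 + b - 6) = b*(b - 3)*(b - 2)^2*(b + 3)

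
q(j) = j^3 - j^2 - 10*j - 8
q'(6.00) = 86.00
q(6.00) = 112.00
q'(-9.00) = 251.00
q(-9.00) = -728.00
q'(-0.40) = -8.72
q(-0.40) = -4.22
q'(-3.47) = 33.06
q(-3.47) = -27.12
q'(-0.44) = -8.54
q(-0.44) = -3.88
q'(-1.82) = 3.58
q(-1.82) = 0.86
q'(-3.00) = 23.00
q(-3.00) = -14.00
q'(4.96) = 53.88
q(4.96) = 39.82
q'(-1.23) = -3.00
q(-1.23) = 0.93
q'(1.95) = -2.49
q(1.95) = -23.89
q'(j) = 3*j^2 - 2*j - 10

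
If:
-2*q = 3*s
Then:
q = -3*s/2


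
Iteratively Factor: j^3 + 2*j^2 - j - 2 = (j + 2)*(j^2 - 1) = (j - 1)*(j + 2)*(j + 1)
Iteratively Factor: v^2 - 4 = (v + 2)*(v - 2)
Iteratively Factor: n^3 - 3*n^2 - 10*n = (n + 2)*(n^2 - 5*n) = n*(n + 2)*(n - 5)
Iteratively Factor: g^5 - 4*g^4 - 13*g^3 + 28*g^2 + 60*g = (g)*(g^4 - 4*g^3 - 13*g^2 + 28*g + 60) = g*(g - 5)*(g^3 + g^2 - 8*g - 12) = g*(g - 5)*(g + 2)*(g^2 - g - 6) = g*(g - 5)*(g + 2)^2*(g - 3)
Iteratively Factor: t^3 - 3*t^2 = (t - 3)*(t^2) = t*(t - 3)*(t)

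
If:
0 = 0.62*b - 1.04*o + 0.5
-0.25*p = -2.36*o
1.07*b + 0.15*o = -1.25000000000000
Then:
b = -1.14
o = -0.20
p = -1.88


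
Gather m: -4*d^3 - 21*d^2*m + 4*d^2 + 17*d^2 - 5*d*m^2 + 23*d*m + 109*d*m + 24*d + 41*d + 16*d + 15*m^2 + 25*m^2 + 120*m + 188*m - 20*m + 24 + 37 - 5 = -4*d^3 + 21*d^2 + 81*d + m^2*(40 - 5*d) + m*(-21*d^2 + 132*d + 288) + 56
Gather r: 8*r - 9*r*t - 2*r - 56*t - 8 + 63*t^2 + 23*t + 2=r*(6 - 9*t) + 63*t^2 - 33*t - 6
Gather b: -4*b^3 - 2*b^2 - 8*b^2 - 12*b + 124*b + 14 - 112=-4*b^3 - 10*b^2 + 112*b - 98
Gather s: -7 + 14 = 7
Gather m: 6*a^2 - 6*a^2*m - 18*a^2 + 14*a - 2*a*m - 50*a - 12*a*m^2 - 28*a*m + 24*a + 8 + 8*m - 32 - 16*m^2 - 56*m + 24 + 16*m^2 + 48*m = -12*a^2 - 12*a*m^2 - 12*a + m*(-6*a^2 - 30*a)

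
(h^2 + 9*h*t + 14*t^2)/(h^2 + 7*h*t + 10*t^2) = (h + 7*t)/(h + 5*t)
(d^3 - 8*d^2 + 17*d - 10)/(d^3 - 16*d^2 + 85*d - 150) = (d^2 - 3*d + 2)/(d^2 - 11*d + 30)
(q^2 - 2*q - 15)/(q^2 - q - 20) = (q + 3)/(q + 4)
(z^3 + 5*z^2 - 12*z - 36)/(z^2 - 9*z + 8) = (z^3 + 5*z^2 - 12*z - 36)/(z^2 - 9*z + 8)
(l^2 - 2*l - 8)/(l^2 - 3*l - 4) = (l + 2)/(l + 1)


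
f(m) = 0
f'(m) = 0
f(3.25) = 0.00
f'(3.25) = 0.00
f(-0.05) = 0.00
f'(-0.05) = 0.00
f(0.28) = 0.00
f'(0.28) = 0.00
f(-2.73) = 0.00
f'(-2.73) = 0.00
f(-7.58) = 0.00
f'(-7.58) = 0.00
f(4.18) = 0.00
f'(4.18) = 0.00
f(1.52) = 0.00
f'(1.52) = 0.00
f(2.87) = 0.00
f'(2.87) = 0.00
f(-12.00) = 0.00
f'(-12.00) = 0.00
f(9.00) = 0.00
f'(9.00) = 0.00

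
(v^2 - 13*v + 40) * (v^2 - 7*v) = v^4 - 20*v^3 + 131*v^2 - 280*v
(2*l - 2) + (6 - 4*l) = 4 - 2*l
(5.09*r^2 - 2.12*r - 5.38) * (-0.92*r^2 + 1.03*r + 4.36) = -4.6828*r^4 + 7.1931*r^3 + 24.9584*r^2 - 14.7846*r - 23.4568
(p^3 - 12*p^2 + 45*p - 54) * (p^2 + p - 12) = p^5 - 11*p^4 + 21*p^3 + 135*p^2 - 594*p + 648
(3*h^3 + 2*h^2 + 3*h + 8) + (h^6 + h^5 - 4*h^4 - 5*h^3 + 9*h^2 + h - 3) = h^6 + h^5 - 4*h^4 - 2*h^3 + 11*h^2 + 4*h + 5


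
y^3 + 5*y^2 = y^2*(y + 5)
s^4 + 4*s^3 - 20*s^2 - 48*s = s*(s - 4)*(s + 2)*(s + 6)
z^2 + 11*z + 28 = (z + 4)*(z + 7)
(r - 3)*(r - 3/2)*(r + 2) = r^3 - 5*r^2/2 - 9*r/2 + 9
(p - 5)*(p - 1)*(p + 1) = p^3 - 5*p^2 - p + 5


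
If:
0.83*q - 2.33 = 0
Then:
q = 2.81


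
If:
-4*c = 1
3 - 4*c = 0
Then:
No Solution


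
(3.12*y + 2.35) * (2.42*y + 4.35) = 7.5504*y^2 + 19.259*y + 10.2225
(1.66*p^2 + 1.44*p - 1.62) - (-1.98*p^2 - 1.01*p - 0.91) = 3.64*p^2 + 2.45*p - 0.71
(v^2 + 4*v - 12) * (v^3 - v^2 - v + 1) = v^5 + 3*v^4 - 17*v^3 + 9*v^2 + 16*v - 12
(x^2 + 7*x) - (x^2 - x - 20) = 8*x + 20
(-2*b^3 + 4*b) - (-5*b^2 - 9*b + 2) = -2*b^3 + 5*b^2 + 13*b - 2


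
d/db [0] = 0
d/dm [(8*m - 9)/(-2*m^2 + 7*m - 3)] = (16*m^2 - 36*m + 39)/(4*m^4 - 28*m^3 + 61*m^2 - 42*m + 9)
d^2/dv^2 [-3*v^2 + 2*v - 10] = -6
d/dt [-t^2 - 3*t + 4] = -2*t - 3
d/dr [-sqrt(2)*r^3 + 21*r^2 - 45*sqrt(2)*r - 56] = -3*sqrt(2)*r^2 + 42*r - 45*sqrt(2)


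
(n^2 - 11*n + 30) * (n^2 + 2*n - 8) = n^4 - 9*n^3 + 148*n - 240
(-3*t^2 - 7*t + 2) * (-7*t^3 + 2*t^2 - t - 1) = 21*t^5 + 43*t^4 - 25*t^3 + 14*t^2 + 5*t - 2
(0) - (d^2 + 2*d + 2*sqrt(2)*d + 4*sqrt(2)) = -d^2 - 2*sqrt(2)*d - 2*d - 4*sqrt(2)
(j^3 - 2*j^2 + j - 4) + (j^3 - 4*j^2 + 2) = 2*j^3 - 6*j^2 + j - 2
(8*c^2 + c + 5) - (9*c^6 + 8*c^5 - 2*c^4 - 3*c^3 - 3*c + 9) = -9*c^6 - 8*c^5 + 2*c^4 + 3*c^3 + 8*c^2 + 4*c - 4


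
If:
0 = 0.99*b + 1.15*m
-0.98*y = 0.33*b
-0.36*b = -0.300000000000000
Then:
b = 0.83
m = -0.72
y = -0.28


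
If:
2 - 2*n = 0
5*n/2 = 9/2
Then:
No Solution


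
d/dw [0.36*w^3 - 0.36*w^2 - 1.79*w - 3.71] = 1.08*w^2 - 0.72*w - 1.79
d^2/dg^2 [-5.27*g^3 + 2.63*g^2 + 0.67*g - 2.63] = 5.26 - 31.62*g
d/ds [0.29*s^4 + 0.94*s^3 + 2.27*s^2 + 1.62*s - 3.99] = 1.16*s^3 + 2.82*s^2 + 4.54*s + 1.62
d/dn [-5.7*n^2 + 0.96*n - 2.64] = 0.96 - 11.4*n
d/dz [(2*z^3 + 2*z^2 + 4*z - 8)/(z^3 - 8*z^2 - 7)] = 2*(-9*z^4 - 4*z^3 + 7*z^2 - 78*z - 14)/(z^6 - 16*z^5 + 64*z^4 - 14*z^3 + 112*z^2 + 49)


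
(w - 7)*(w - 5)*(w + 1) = w^3 - 11*w^2 + 23*w + 35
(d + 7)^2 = d^2 + 14*d + 49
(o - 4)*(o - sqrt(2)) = o^2 - 4*o - sqrt(2)*o + 4*sqrt(2)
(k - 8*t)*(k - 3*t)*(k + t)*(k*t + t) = k^4*t - 10*k^3*t^2 + k^3*t + 13*k^2*t^3 - 10*k^2*t^2 + 24*k*t^4 + 13*k*t^3 + 24*t^4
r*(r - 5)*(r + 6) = r^3 + r^2 - 30*r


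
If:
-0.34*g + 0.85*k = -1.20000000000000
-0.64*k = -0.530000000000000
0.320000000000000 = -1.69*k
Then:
No Solution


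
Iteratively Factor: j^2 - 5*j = (j)*(j - 5)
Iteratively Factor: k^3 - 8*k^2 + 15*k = (k - 5)*(k^2 - 3*k) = (k - 5)*(k - 3)*(k)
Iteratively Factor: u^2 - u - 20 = (u - 5)*(u + 4)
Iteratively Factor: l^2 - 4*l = (l - 4)*(l)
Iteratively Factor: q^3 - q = (q)*(q^2 - 1) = q*(q - 1)*(q + 1)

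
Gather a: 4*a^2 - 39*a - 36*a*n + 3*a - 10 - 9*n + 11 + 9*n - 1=4*a^2 + a*(-36*n - 36)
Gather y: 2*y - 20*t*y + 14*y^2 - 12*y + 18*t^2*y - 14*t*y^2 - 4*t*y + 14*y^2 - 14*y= y^2*(28 - 14*t) + y*(18*t^2 - 24*t - 24)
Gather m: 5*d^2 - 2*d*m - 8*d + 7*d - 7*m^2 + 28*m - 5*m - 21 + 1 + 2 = 5*d^2 - d - 7*m^2 + m*(23 - 2*d) - 18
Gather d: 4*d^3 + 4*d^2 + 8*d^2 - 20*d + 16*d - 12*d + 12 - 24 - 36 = 4*d^3 + 12*d^2 - 16*d - 48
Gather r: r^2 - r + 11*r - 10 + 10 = r^2 + 10*r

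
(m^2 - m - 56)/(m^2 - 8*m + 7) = (m^2 - m - 56)/(m^2 - 8*m + 7)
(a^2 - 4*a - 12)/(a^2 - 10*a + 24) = (a + 2)/(a - 4)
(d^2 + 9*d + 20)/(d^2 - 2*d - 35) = (d + 4)/(d - 7)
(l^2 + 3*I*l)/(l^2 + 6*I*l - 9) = l/(l + 3*I)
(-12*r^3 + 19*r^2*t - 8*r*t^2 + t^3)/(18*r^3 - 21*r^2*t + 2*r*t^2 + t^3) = (-4*r + t)/(6*r + t)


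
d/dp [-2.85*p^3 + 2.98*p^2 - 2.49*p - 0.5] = -8.55*p^2 + 5.96*p - 2.49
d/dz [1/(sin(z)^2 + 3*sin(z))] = -(2*sin(z) + 3)*cos(z)/((sin(z) + 3)^2*sin(z)^2)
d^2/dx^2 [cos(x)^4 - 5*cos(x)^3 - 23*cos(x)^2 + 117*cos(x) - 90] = -453*cos(x)/4 - 4*cos(2*x)^2 + 44*cos(2*x) + 45*cos(3*x)/4 + 2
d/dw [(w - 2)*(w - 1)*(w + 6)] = 3*w^2 + 6*w - 16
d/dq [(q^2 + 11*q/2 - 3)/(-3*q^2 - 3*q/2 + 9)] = 20*(q^2 + 3)/(3*(4*q^4 + 4*q^3 - 23*q^2 - 12*q + 36))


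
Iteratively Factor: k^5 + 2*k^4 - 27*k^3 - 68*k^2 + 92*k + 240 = (k - 2)*(k^4 + 4*k^3 - 19*k^2 - 106*k - 120) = (k - 2)*(k + 2)*(k^3 + 2*k^2 - 23*k - 60) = (k - 2)*(k + 2)*(k + 3)*(k^2 - k - 20) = (k - 5)*(k - 2)*(k + 2)*(k + 3)*(k + 4)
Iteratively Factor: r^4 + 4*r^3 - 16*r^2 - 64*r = (r)*(r^3 + 4*r^2 - 16*r - 64) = r*(r - 4)*(r^2 + 8*r + 16) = r*(r - 4)*(r + 4)*(r + 4)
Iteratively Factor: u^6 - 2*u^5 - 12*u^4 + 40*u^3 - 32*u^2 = (u)*(u^5 - 2*u^4 - 12*u^3 + 40*u^2 - 32*u) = u*(u - 2)*(u^4 - 12*u^2 + 16*u) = u*(u - 2)^2*(u^3 + 2*u^2 - 8*u) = u*(u - 2)^3*(u^2 + 4*u) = u^2*(u - 2)^3*(u + 4)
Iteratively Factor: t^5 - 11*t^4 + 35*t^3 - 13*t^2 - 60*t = (t)*(t^4 - 11*t^3 + 35*t^2 - 13*t - 60) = t*(t + 1)*(t^3 - 12*t^2 + 47*t - 60) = t*(t - 4)*(t + 1)*(t^2 - 8*t + 15) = t*(t - 4)*(t - 3)*(t + 1)*(t - 5)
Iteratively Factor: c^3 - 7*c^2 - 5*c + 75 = (c - 5)*(c^2 - 2*c - 15) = (c - 5)*(c + 3)*(c - 5)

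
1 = 1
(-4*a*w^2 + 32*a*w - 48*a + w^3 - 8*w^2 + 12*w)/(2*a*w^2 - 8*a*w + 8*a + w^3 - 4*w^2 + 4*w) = (-4*a*w + 24*a + w^2 - 6*w)/(2*a*w - 4*a + w^2 - 2*w)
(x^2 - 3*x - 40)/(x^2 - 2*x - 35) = (x - 8)/(x - 7)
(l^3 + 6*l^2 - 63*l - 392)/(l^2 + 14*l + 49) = l - 8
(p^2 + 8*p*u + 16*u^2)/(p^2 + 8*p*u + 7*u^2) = (p^2 + 8*p*u + 16*u^2)/(p^2 + 8*p*u + 7*u^2)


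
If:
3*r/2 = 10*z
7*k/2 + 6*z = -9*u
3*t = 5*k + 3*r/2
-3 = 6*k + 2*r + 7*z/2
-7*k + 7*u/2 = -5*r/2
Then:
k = -216/1139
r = -840/1139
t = -780/1139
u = 168/1139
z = -126/1139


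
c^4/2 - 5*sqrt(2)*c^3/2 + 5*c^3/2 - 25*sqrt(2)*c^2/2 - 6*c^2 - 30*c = c*(c/2 + sqrt(2)/2)*(c + 5)*(c - 6*sqrt(2))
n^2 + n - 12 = (n - 3)*(n + 4)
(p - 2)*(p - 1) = p^2 - 3*p + 2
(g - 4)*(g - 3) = g^2 - 7*g + 12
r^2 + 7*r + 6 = (r + 1)*(r + 6)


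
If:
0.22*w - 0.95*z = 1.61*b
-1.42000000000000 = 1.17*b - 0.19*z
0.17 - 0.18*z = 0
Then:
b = -1.06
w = -3.68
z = 0.94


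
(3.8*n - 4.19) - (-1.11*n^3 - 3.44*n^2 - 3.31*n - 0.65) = 1.11*n^3 + 3.44*n^2 + 7.11*n - 3.54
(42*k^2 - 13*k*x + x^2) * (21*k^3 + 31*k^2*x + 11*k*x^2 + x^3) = 882*k^5 + 1029*k^4*x + 80*k^3*x^2 - 70*k^2*x^3 - 2*k*x^4 + x^5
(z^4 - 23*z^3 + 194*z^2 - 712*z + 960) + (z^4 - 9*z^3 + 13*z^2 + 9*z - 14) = 2*z^4 - 32*z^3 + 207*z^2 - 703*z + 946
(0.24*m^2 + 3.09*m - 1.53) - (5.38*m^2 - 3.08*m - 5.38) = -5.14*m^2 + 6.17*m + 3.85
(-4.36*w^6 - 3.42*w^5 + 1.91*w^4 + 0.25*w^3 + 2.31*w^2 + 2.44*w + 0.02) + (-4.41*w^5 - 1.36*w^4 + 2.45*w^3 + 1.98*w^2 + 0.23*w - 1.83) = -4.36*w^6 - 7.83*w^5 + 0.55*w^4 + 2.7*w^3 + 4.29*w^2 + 2.67*w - 1.81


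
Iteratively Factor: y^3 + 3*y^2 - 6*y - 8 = (y + 4)*(y^2 - y - 2) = (y - 2)*(y + 4)*(y + 1)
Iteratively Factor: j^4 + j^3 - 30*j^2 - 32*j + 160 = (j + 4)*(j^3 - 3*j^2 - 18*j + 40) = (j - 2)*(j + 4)*(j^2 - j - 20) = (j - 5)*(j - 2)*(j + 4)*(j + 4)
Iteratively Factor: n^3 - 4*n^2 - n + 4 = (n - 1)*(n^2 - 3*n - 4) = (n - 1)*(n + 1)*(n - 4)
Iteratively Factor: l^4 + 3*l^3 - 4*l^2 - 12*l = (l)*(l^3 + 3*l^2 - 4*l - 12) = l*(l + 2)*(l^2 + l - 6) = l*(l - 2)*(l + 2)*(l + 3)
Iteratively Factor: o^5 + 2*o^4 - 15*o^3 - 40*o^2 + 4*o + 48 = (o + 3)*(o^4 - o^3 - 12*o^2 - 4*o + 16) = (o - 1)*(o + 3)*(o^3 - 12*o - 16) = (o - 1)*(o + 2)*(o + 3)*(o^2 - 2*o - 8) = (o - 4)*(o - 1)*(o + 2)*(o + 3)*(o + 2)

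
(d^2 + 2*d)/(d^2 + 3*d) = (d + 2)/(d + 3)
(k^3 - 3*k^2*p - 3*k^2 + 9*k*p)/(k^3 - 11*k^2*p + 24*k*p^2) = (3 - k)/(-k + 8*p)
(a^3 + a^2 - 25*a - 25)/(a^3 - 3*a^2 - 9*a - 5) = (a + 5)/(a + 1)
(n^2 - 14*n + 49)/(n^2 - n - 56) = (-n^2 + 14*n - 49)/(-n^2 + n + 56)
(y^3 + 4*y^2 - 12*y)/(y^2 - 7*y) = (y^2 + 4*y - 12)/(y - 7)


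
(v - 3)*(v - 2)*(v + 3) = v^3 - 2*v^2 - 9*v + 18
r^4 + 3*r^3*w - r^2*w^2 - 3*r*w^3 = r*(r - w)*(r + w)*(r + 3*w)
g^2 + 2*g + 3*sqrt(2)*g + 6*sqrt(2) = (g + 2)*(g + 3*sqrt(2))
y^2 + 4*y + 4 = (y + 2)^2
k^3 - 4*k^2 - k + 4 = (k - 4)*(k - 1)*(k + 1)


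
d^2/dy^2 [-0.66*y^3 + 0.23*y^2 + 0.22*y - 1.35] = 0.46 - 3.96*y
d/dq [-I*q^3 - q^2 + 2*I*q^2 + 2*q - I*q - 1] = -3*I*q^2 - q*(2 - 4*I) + 2 - I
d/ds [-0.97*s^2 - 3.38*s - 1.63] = -1.94*s - 3.38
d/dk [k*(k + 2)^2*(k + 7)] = 4*k^3 + 33*k^2 + 64*k + 28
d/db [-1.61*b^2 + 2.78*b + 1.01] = 2.78 - 3.22*b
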